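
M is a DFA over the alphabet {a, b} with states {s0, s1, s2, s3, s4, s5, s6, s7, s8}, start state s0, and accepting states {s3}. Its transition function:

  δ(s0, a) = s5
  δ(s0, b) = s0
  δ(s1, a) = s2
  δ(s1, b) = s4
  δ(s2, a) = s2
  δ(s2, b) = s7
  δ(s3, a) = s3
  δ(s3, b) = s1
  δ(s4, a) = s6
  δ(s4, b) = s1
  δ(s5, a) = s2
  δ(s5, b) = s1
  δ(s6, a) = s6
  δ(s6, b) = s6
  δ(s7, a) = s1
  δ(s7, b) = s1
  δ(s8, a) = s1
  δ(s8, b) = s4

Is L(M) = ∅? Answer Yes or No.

Yes

The states reachable from the start state are {s0, s1, s2, s4, s5, s6, s7}.
None of the accepting states {s3} is reachable, so no string is accepted and L(M) = ∅.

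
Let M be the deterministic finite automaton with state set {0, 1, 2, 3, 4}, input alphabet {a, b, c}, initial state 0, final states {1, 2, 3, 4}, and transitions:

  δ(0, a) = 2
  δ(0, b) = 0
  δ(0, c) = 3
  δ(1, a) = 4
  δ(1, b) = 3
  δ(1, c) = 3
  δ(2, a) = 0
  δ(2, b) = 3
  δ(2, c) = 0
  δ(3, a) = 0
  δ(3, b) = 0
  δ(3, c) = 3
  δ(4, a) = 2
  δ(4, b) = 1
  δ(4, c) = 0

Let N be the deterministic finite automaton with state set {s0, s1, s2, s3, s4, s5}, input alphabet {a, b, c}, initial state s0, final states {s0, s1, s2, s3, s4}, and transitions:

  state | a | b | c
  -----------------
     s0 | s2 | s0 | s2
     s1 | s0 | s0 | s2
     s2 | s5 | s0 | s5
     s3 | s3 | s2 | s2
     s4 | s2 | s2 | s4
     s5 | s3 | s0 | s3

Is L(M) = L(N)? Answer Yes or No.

No

The string cc is accepted by M but rejected by N.
So L(M) ≠ L(N).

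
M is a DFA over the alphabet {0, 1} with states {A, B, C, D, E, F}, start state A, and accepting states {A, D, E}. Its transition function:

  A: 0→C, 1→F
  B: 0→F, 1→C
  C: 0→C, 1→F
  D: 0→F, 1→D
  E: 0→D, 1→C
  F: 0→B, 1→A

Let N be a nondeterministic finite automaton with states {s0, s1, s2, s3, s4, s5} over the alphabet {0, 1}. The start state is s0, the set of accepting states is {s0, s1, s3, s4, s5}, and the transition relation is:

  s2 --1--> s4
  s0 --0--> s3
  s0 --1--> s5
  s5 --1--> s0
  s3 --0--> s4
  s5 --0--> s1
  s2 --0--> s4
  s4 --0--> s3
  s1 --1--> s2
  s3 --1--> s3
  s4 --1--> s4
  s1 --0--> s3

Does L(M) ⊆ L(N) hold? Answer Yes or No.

Exploring the product automaton M × N from the start pair (A, s0), following both machines on each input symbol, reaches 12 state pairs: (A, s0), (C, s3), (F, s5), (C, s4), (F, s3), (B, s1), (F, s4), (B, s4), (A, s3), (C, s2), (B, s3), (A, s4).
M accepts in {A, D, E} and N accepts in {s0, s1, s3, s4, s5}. The reachable pairs whose M-component is accepting are (A, s0), (A, s3), (A, s4); in each of them the N-component is accepting too, so the product for L(M) \ L(N) (M-component accepting, N-component rejecting) has no reachable accepting pair and the difference is empty.
Hence every string in L(M) is also in L(N).

Yes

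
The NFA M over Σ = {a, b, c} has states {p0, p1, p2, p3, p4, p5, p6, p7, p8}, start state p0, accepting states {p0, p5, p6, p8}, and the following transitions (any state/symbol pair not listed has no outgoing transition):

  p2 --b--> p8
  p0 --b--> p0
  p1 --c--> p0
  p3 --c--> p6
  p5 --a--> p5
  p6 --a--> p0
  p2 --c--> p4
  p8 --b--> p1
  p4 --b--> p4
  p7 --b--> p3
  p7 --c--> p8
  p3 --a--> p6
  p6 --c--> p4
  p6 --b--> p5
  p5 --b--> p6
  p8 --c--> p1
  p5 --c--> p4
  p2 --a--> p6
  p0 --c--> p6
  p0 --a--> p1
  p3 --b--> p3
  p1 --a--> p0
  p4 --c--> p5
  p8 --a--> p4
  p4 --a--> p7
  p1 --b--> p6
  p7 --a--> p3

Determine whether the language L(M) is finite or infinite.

State p0 is reachable from the start and can reach an accepting state, and it lies on the cycle p0 → p0.
Traversing that cycle any number of times yields accepted strings of unbounded length, so the language is infinite.

infinite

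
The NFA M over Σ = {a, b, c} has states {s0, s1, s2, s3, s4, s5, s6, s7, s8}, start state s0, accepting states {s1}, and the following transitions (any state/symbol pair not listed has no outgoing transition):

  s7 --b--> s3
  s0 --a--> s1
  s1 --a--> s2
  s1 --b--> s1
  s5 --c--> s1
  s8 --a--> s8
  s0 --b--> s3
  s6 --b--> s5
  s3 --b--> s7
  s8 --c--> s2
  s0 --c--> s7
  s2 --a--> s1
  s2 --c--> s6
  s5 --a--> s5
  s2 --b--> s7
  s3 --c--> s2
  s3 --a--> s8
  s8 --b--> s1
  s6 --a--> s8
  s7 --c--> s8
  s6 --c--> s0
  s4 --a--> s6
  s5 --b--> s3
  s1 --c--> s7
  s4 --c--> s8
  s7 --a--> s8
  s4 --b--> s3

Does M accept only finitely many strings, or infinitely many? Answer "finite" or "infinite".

infinite

State s1 is reachable from the start and can reach an accepting state, and it lies on the cycle s1 → s1.
Traversing that cycle any number of times yields accepted strings of unbounded length, so the language is infinite.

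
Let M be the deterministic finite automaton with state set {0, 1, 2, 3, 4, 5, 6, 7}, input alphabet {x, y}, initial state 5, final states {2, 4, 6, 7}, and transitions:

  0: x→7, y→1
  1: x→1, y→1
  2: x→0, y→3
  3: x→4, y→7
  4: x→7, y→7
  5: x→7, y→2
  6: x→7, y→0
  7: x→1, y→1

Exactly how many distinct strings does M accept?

The useful subgraph on states {0, 2, 3, 4, 5, 7} is acyclic, so L(M) is finite; the longest accepting path visits 5 useful states, giving maximum string length 4.
Counting accepting paths from 5 by length: 2 of length 1, 3 of length 3, 2 of length 4. Total 7.

7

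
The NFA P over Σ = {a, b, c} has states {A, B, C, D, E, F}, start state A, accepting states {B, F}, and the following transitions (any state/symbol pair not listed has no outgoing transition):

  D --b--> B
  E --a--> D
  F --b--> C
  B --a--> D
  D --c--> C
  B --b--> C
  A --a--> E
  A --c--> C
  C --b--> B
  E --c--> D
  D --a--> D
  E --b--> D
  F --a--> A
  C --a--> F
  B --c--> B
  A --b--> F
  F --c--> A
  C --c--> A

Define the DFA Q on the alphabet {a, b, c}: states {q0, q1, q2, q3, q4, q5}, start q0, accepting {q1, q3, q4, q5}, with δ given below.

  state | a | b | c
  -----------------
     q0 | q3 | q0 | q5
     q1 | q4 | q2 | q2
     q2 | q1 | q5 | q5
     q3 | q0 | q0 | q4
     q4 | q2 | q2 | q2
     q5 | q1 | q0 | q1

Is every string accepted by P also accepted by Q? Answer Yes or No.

The string b is in L(P) but not in L(Q).
So L(P) ⊄ L(Q).

No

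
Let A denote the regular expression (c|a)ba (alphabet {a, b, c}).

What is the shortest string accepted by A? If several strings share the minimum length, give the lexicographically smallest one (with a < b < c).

By inspection of the expression, no string of length less than 3 matches, and aba is the lexicographically first match of length 3.

aba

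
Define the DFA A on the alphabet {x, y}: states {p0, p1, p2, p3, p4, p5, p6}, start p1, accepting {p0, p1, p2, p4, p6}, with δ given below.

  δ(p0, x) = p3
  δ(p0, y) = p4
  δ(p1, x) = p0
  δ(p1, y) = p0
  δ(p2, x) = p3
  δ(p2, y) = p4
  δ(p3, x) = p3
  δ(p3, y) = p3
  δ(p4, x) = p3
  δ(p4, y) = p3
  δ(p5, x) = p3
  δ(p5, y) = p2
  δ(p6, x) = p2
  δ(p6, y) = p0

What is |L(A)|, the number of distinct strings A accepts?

5

The useful subgraph on states {p0, p1, p4} is acyclic, so L(A) is finite; the longest accepting path visits 3 useful states, giving maximum string length 2.
Counting accepting paths from p1 by length: 1 of length 0, 2 of length 1, 2 of length 2. Total 5.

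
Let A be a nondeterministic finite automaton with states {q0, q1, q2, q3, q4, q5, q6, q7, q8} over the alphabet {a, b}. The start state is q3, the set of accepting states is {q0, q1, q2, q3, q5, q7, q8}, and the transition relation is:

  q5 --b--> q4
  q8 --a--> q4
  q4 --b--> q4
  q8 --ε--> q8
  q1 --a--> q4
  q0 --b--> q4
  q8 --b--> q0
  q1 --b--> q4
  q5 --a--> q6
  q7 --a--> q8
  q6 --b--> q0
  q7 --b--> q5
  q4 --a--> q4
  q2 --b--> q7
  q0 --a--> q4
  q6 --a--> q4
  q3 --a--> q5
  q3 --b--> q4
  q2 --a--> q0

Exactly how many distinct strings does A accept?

3

The useful subgraph on states {q0, q3, q5, q6} is acyclic, so L(A) is finite; the longest accepting path visits 4 useful states, giving maximum string length 3.
Counting accepting paths from q3 by length: 1 of length 0, 1 of length 1, 1 of length 3. Total 3.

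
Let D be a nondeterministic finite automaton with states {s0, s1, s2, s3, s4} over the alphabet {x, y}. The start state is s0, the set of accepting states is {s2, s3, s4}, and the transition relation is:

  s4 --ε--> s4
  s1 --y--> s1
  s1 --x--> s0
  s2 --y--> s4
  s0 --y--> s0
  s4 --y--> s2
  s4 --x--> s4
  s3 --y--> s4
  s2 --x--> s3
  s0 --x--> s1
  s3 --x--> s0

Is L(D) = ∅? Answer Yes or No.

The states reachable from the start state are {s0, s1}.
None of the accepting states {s2, s3, s4} is reachable, so no string is accepted and L(D) = ∅.

Yes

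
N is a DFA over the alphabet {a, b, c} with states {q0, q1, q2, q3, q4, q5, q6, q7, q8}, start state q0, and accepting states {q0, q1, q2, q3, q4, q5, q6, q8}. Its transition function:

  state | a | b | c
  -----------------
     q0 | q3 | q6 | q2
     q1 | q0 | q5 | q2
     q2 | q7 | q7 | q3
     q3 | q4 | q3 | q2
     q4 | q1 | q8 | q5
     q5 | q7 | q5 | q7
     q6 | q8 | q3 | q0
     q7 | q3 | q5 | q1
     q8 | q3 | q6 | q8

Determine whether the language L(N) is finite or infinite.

State q2 is reachable from the start and can reach an accepting state, and it lies on the cycle q2 → q3 → q2.
Traversing that cycle any number of times yields accepted strings of unbounded length, so the language is infinite.

infinite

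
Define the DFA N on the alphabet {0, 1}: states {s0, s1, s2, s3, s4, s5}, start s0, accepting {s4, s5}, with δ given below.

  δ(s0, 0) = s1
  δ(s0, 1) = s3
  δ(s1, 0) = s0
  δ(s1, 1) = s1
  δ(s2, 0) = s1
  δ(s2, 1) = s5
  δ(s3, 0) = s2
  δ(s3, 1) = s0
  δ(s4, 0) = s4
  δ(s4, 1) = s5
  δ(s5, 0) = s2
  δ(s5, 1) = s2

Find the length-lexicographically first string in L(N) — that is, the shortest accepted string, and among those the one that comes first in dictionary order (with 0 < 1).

A breadth-first search from s0 reaches an accepting state first via the path s0 → s3 → s2 → s5 on input 101.
No string of length < 3 is accepted (BFS exhausts all shorter strings without reaching an accepting state), and 101 is the lexicographically least accepting string of length 3.

101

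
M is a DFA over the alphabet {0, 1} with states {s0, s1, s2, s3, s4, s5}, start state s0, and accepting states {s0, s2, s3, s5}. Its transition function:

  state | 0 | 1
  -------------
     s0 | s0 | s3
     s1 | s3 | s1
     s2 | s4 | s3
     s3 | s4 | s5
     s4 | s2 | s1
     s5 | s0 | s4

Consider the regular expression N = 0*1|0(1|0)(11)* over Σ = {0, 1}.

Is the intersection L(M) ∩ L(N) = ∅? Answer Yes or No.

No

The string 1 is accepted by both M and N.
Hence L(M) ∩ L(N) ≠ ∅.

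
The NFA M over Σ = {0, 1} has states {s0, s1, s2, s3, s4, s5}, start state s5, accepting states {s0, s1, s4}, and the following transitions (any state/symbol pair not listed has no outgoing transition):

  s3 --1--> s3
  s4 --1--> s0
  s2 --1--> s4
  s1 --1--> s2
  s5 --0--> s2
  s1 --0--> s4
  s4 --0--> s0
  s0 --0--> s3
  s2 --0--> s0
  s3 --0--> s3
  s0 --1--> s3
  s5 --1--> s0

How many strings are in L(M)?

5

The useful subgraph on states {s0, s2, s4, s5} is acyclic, so L(M) is finite; the longest accepting path visits 4 useful states, giving maximum string length 3.
Counting accepting paths from s5 by length: 1 of length 1, 2 of length 2, 2 of length 3. Total 5.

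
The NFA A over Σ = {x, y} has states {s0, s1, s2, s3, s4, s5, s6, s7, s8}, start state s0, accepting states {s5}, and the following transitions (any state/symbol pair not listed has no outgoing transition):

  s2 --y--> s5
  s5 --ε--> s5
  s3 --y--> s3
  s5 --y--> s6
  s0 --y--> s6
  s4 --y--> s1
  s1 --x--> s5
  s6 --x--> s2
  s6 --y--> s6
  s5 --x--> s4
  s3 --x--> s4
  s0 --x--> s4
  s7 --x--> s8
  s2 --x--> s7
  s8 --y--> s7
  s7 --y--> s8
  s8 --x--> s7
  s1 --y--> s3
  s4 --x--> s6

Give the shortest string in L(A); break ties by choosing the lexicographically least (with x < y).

A breadth-first search from s0 reaches an accepting state first via the path s0 → s4 → s1 → s5 on input xyx.
No string of length < 3 is accepted (BFS exhausts all shorter strings without reaching an accepting state), and xyx is the lexicographically least accepting string of length 3.

xyx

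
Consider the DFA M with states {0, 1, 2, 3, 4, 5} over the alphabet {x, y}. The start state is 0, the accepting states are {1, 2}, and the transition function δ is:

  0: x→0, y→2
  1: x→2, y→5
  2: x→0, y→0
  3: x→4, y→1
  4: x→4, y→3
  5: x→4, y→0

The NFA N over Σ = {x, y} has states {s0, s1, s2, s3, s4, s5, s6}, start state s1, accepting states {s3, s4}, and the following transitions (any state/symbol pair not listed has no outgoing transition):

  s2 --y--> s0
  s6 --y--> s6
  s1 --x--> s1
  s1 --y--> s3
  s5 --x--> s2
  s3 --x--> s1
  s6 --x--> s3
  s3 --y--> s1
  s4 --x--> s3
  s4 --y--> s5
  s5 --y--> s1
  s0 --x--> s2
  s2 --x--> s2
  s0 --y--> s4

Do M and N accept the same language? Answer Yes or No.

Yes

Exploring the product automaton M × N from the start pair (0, s1), following both machines on each input symbol, reaches 2 state pairs: (0, s1), (2, s3).
M accepts in {1, 2} and N accepts in {s3, s4}. In every reachable pair the two components are either both accepting — (2, s3) — or both non-accepting, so no string is accepted by exactly one of the machines: L(M) \ L(N) and L(N) \ L(M) are both empty.
Hence every string is accepted by M iff it is accepted by N, and the two languages coincide.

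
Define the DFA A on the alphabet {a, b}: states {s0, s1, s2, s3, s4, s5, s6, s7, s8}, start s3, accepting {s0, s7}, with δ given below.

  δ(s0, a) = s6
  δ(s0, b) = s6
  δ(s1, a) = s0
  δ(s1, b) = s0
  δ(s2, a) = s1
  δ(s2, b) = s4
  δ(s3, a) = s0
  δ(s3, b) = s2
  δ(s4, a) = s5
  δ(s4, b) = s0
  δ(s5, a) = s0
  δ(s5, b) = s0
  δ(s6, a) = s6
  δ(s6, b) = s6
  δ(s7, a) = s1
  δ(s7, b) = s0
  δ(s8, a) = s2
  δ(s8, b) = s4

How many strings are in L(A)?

6

The useful subgraph on states {s0, s1, s2, s3, s4, s5} is acyclic, so L(A) is finite; the longest accepting path visits 5 useful states, giving maximum string length 4.
Counting accepting paths from s3 by length: 1 of length 1, 3 of length 3, 2 of length 4. Total 6.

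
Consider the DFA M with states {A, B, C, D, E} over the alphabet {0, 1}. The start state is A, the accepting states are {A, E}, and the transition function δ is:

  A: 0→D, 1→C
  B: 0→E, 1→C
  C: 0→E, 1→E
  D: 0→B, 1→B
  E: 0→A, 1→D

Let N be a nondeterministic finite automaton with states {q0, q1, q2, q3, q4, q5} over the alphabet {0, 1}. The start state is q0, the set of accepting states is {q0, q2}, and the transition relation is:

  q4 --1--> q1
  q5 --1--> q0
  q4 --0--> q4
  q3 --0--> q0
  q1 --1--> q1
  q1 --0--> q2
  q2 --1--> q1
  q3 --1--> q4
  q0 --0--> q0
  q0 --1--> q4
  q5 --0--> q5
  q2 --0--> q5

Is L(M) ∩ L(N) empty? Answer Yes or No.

No

The empty string ε is accepted by both M and N.
Hence L(M) ∩ L(N) ≠ ∅.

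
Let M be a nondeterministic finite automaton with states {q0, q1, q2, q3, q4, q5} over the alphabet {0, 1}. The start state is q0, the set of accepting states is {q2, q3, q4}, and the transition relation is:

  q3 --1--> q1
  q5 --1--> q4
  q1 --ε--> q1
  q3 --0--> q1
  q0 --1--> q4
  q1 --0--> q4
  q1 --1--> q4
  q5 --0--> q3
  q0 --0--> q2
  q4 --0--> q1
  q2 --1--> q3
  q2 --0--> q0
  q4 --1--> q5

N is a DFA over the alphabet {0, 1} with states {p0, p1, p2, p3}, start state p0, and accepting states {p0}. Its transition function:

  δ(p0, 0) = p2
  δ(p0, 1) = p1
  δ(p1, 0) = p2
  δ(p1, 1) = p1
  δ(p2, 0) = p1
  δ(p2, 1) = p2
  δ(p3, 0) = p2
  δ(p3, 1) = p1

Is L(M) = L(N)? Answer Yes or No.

No

The string 0 is accepted by M but rejected by N.
So L(M) ≠ L(N).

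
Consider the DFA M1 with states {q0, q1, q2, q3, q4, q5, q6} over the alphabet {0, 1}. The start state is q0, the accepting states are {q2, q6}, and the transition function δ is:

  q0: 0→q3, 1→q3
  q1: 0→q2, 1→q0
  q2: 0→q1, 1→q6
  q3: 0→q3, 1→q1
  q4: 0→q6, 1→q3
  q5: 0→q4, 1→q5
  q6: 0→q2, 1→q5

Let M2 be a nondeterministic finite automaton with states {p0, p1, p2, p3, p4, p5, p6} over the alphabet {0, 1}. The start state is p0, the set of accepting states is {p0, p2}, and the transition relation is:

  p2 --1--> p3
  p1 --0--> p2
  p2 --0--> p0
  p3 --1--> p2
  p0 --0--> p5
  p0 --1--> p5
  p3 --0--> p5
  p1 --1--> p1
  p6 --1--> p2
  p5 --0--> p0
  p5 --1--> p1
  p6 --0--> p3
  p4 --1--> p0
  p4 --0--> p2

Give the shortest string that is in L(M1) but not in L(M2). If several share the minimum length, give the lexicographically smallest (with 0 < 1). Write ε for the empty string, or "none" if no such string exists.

The string 0101 is accepted by M1 but not by M2.
No shorter string lies in the difference, and 0101 is the lexicographically first length-4 string in L(M1) \ L(M2).

0101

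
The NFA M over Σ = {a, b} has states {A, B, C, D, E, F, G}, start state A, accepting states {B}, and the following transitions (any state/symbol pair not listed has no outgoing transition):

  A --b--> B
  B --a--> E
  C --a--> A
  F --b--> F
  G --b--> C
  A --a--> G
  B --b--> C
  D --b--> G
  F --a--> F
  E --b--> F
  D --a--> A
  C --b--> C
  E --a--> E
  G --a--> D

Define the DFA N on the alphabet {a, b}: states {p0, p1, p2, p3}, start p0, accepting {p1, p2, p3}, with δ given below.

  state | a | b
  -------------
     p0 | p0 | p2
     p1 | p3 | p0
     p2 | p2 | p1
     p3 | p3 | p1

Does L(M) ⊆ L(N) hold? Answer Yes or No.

Yes

Exploring the product automaton M × N from the start pair (A, p0), following both machines on each input symbol, reaches 21 state pairs: (A, p0), (G, p0), (B, p2), (D, p0), (C, p2), (E, p2), (C, p1), (G, p2), (A, p2), (F, p1), (A, p3), (C, p0), (D, p2), (B, p1), (F, p3), (F, p0), (G, p3), (G, p1), (E, p3), (F, p2), (D, p3).
M accepts in {B} and N accepts in {p1, p2, p3}. The reachable pairs whose M-component is accepting are (B, p2), (B, p1); in each of them the N-component is accepting too, so the product for L(M) \ L(N) (M-component accepting, N-component rejecting) has no reachable accepting pair and the difference is empty.
Hence every string in L(M) is also in L(N).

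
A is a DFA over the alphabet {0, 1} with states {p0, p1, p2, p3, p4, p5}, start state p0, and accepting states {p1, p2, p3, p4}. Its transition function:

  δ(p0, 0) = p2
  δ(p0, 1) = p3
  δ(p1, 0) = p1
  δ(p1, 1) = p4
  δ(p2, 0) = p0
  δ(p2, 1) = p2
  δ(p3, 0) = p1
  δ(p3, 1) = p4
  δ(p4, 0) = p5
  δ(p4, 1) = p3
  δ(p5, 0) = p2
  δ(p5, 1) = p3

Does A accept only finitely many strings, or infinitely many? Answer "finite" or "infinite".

infinite

State p0 is reachable from the start and can reach an accepting state, and it lies on the cycle p0 → p2 → p0.
Traversing that cycle any number of times yields accepted strings of unbounded length, so the language is infinite.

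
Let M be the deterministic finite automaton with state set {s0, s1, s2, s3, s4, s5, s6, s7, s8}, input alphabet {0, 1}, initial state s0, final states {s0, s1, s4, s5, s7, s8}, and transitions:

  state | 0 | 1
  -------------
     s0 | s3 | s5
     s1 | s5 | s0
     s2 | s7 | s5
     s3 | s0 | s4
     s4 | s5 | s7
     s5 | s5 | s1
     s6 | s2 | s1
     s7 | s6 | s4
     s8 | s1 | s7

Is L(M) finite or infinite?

State s0 is reachable from the start and can reach an accepting state, and it lies on the cycle s0 → s3 → s0.
Traversing that cycle any number of times yields accepted strings of unbounded length, so the language is infinite.

infinite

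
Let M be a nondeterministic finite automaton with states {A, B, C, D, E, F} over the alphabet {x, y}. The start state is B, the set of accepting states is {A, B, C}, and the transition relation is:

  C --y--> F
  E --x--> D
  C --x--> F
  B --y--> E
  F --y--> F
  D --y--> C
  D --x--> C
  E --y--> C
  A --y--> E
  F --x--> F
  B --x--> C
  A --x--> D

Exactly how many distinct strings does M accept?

5

The useful subgraph on states {B, C, D, E} is acyclic, so L(M) is finite; the longest accepting path visits 4 useful states, giving maximum string length 3.
Counting accepting paths from B by length: 1 of length 0, 1 of length 1, 1 of length 2, 2 of length 3. Total 5.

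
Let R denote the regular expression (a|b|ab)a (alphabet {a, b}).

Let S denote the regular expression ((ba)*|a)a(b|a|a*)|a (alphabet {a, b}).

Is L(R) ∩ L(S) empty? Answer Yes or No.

The string aa is accepted by both R and S.
Hence L(R) ∩ L(S) ≠ ∅.

No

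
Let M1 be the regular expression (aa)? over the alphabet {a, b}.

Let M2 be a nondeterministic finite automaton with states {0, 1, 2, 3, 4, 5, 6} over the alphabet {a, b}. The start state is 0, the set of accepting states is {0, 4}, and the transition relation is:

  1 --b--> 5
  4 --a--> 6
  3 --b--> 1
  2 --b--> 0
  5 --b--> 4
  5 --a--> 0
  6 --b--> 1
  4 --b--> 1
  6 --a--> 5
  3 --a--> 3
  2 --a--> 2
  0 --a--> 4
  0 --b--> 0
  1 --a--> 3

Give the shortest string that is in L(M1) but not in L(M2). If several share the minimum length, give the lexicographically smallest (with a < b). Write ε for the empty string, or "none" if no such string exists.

The string aa is accepted by M1 but not by M2.
No shorter string lies in the difference, and aa is the lexicographically first length-2 string in L(M1) \ L(M2).

aa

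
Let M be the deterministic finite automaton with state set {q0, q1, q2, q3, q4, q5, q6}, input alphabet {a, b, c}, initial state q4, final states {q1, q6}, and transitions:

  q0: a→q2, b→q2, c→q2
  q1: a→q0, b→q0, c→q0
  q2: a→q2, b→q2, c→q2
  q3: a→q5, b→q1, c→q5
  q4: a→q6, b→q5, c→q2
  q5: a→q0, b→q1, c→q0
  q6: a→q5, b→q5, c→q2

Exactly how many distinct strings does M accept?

4

The useful subgraph on states {q1, q4, q5, q6} is acyclic, so L(M) is finite; the longest accepting path visits 4 useful states, giving maximum string length 3.
Counting accepting paths from q4 by length: 1 of length 1, 1 of length 2, 2 of length 3. Total 4.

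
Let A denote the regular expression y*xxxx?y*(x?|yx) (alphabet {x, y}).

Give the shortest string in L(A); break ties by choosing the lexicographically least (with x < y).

xxx

By inspection of the expression, no string of length less than 3 matches, and xxx is the lexicographically first match of length 3.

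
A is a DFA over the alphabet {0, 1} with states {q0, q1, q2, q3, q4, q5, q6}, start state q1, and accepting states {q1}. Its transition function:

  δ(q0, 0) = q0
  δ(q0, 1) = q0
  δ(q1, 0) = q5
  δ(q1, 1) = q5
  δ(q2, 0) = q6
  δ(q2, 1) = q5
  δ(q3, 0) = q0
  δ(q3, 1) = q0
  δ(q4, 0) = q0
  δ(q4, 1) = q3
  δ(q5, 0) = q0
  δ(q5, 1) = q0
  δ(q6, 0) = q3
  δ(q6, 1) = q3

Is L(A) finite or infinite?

finite

The useful states (reachable from q1 and able to reach an accepting state) are {q1}.
Restricted to these states the transition graph has no cycle, so every accepting path has bounded length and L is finite.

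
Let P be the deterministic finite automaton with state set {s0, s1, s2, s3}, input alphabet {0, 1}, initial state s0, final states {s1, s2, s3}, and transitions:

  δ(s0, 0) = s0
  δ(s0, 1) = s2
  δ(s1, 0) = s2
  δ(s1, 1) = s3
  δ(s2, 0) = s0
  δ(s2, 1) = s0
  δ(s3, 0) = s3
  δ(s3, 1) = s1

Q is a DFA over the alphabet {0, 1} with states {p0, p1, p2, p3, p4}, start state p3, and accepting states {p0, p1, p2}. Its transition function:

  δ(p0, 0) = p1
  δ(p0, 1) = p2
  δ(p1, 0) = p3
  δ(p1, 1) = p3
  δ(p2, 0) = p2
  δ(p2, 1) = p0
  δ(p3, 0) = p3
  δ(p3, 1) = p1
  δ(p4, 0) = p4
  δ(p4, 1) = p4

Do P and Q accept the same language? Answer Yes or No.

Yes

Exploring the product automaton P × Q from the start pair (s0, p3), following both machines on each input symbol, reaches 2 state pairs: (s0, p3), (s2, p1).
P accepts in {s1, s2, s3} and Q accepts in {p0, p1, p2}. In every reachable pair the two components are either both accepting — (s2, p1) — or both non-accepting, so no string is accepted by exactly one of the machines: L(P) \ L(Q) and L(Q) \ L(P) are both empty.
Hence every string is accepted by P iff it is accepted by Q, and the two languages coincide.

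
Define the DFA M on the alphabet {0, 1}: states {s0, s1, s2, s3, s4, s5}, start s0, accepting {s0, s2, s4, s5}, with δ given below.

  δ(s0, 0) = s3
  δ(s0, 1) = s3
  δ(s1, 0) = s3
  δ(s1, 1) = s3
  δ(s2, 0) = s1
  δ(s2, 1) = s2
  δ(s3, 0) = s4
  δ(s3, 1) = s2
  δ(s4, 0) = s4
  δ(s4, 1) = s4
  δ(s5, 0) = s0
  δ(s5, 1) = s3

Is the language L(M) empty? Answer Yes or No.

No

The empty string ε is accepted: the run s0 ends in the accepting state s0.
Since at least one string is accepted, L(M) is not empty.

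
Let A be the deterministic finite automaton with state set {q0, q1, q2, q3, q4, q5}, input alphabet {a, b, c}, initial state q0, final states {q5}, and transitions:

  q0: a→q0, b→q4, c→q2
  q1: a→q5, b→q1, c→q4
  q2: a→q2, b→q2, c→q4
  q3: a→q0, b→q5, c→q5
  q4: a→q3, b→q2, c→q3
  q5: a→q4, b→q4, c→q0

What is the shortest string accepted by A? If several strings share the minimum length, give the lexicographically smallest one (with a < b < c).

bab

A breadth-first search from q0 reaches an accepting state first via the path q0 → q4 → q3 → q5 on input bab.
No string of length < 3 is accepted (BFS exhausts all shorter strings without reaching an accepting state), and bab is the lexicographically least accepting string of length 3.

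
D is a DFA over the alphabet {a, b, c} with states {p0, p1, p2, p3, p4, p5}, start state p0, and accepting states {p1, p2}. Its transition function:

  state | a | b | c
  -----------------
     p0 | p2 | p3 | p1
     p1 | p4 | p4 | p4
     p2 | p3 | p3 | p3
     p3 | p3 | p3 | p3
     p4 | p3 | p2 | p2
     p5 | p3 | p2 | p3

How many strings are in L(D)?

8

The useful subgraph on states {p0, p1, p2, p4} is acyclic, so L(D) is finite; the longest accepting path visits 4 useful states, giving maximum string length 3.
Counting accepting paths from p0 by length: 2 of length 1, 6 of length 3. Total 8.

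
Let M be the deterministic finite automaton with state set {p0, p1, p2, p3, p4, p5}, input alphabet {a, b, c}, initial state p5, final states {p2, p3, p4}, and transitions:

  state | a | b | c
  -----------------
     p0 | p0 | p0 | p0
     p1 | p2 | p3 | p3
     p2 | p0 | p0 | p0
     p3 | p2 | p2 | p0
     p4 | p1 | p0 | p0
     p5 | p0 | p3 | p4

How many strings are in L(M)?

11

The useful subgraph on states {p1, p2, p3, p4, p5} is acyclic, so L(M) is finite; the longest accepting path visits 5 useful states, giving maximum string length 4.
Counting accepting paths from p5 by length: 2 of length 1, 2 of length 2, 3 of length 3, 4 of length 4. Total 11.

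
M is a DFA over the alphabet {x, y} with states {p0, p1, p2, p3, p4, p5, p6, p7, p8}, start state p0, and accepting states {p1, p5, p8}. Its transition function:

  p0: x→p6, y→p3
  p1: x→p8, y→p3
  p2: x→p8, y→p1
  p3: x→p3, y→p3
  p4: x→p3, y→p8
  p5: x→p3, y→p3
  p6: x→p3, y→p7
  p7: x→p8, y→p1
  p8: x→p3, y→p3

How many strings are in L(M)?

The useful subgraph on states {p0, p1, p6, p7, p8} is acyclic, so L(M) is finite; the longest accepting path visits 5 useful states, giving maximum string length 4.
Counting accepting paths from p0 by length: 2 of length 3, 1 of length 4. Total 3.

3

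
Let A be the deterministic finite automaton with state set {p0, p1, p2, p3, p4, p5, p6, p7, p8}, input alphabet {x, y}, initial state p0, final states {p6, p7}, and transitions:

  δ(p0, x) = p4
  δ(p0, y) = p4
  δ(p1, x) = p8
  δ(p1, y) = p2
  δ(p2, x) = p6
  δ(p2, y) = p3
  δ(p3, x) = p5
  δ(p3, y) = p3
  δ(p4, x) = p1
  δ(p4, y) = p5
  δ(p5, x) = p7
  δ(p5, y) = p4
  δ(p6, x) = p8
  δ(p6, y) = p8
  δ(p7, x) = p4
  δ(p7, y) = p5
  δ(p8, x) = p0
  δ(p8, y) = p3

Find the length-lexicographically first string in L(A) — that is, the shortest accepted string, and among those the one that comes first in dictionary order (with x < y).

xyx

A breadth-first search from p0 reaches an accepting state first via the path p0 → p4 → p5 → p7 on input xyx.
No string of length < 3 is accepted (BFS exhausts all shorter strings without reaching an accepting state), and xyx is the lexicographically least accepting string of length 3.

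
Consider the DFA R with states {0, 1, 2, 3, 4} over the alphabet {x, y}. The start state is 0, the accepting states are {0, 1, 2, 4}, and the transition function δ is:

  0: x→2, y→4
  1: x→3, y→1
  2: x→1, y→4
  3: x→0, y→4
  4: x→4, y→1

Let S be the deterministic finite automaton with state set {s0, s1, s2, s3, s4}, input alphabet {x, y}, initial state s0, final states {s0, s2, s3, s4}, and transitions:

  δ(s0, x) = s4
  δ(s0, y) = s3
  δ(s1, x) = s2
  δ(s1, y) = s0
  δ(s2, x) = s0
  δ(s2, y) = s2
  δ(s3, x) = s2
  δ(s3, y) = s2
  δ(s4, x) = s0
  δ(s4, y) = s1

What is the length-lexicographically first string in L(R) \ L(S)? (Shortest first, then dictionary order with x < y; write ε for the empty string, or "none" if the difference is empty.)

xy

The string xy is accepted by R but not by S.
No shorter string lies in the difference, and xy is the lexicographically first length-2 string in L(R) \ L(S).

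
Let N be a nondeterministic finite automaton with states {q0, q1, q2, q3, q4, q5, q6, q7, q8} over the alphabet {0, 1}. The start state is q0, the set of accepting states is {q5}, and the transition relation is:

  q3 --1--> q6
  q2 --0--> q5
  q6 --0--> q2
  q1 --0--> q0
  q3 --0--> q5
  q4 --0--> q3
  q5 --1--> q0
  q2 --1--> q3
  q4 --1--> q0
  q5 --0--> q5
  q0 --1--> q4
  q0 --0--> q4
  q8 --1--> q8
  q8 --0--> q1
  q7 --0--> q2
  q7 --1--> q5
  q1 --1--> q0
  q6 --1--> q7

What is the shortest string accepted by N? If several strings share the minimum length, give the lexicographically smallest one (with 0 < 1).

A breadth-first search from q0 reaches an accepting state first via the path q0 → q4 → q3 → q5 on input 000.
No string of length < 3 is accepted (BFS exhausts all shorter strings without reaching an accepting state), and 000 is the lexicographically least accepting string of length 3.

000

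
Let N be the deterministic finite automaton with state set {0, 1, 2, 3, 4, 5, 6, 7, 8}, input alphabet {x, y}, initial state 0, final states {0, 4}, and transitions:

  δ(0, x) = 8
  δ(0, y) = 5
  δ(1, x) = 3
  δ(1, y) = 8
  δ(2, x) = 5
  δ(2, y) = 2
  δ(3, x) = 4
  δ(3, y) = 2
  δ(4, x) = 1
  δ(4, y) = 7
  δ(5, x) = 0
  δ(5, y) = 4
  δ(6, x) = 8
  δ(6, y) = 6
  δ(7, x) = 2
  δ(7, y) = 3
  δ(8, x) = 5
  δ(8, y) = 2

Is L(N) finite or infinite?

State 2 is reachable from the start and can reach an accepting state, and it lies on the cycle 2 → 2.
Traversing that cycle any number of times yields accepted strings of unbounded length, so the language is infinite.

infinite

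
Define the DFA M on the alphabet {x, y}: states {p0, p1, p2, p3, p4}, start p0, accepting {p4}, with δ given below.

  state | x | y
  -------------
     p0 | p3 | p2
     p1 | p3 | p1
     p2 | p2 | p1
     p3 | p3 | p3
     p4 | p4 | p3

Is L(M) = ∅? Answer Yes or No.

Yes

The states reachable from the start state are {p0, p1, p2, p3}.
None of the accepting states {p4} is reachable, so no string is accepted and L(M) = ∅.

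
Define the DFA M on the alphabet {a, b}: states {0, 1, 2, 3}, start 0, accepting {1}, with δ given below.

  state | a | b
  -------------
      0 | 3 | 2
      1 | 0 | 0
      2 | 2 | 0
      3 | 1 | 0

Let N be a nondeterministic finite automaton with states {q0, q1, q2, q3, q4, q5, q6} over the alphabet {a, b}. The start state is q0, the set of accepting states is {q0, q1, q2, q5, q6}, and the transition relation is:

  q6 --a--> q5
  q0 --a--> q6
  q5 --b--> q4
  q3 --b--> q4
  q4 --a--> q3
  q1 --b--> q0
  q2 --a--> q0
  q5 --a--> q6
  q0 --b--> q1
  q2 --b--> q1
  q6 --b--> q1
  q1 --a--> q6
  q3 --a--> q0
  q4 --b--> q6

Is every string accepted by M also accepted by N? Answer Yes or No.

Yes

Exploring the product automaton M × N from the start pair (0, q0), following both machines on each input symbol, reaches 17 state pairs: (0, q0), (3, q6), (2, q1), (1, q5), (0, q1), (2, q6), (0, q6), (0, q4), (2, q0), (2, q5), (3, q5), (3, q3), (1, q6), (1, q0), (0, q5), (2, q4), (2, q3).
M accepts in {1} and N accepts in {q0, q1, q2, q5, q6}. The reachable pairs whose M-component is accepting are (1, q5), (1, q6), (1, q0); in each of them the N-component is accepting too, so the product for L(M) \ L(N) (M-component accepting, N-component rejecting) has no reachable accepting pair and the difference is empty.
Hence every string in L(M) is also in L(N).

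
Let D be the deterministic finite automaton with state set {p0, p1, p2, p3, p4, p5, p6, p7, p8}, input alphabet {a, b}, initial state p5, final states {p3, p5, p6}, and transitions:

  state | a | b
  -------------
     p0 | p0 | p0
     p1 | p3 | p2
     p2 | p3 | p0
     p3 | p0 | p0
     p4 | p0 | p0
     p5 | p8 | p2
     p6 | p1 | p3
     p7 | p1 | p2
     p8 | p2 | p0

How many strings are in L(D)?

3

The useful subgraph on states {p2, p3, p5, p8} is acyclic, so L(D) is finite; the longest accepting path visits 4 useful states, giving maximum string length 3.
Counting accepting paths from p5 by length: 1 of length 0, 1 of length 2, 1 of length 3. Total 3.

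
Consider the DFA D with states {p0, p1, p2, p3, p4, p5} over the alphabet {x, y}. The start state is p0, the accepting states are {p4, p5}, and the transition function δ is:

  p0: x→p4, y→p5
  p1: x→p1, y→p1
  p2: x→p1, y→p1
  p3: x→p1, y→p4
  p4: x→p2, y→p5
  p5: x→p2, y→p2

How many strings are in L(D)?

3

The useful subgraph on states {p0, p4, p5} is acyclic, so L(D) is finite; the longest accepting path visits 3 useful states, giving maximum string length 2.
Counting accepting paths from p0 by length: 2 of length 1, 1 of length 2. Total 3.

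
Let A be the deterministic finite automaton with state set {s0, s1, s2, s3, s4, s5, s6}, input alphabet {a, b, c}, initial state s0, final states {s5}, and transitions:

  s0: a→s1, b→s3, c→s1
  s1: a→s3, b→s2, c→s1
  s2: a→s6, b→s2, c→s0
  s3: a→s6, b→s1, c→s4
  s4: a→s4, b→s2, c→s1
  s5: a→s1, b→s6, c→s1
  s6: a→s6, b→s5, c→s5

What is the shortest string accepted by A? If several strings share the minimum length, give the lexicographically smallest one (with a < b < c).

bab

A breadth-first search from s0 reaches an accepting state first via the path s0 → s3 → s6 → s5 on input bab.
No string of length < 3 is accepted (BFS exhausts all shorter strings without reaching an accepting state), and bab is the lexicographically least accepting string of length 3.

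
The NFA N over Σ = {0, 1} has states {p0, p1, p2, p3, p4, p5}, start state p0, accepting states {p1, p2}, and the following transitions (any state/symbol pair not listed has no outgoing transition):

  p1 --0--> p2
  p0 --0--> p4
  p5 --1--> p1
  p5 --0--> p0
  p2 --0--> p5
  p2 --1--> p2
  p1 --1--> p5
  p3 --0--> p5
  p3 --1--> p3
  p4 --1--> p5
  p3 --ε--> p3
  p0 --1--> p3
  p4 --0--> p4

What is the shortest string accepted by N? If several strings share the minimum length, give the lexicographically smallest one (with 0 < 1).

A breadth-first search from p0 reaches an accepting state first via the path p0 → p4 → p5 → p1 on input 011.
No string of length < 3 is accepted (BFS exhausts all shorter strings without reaching an accepting state), and 011 is the lexicographically least accepting string of length 3.

011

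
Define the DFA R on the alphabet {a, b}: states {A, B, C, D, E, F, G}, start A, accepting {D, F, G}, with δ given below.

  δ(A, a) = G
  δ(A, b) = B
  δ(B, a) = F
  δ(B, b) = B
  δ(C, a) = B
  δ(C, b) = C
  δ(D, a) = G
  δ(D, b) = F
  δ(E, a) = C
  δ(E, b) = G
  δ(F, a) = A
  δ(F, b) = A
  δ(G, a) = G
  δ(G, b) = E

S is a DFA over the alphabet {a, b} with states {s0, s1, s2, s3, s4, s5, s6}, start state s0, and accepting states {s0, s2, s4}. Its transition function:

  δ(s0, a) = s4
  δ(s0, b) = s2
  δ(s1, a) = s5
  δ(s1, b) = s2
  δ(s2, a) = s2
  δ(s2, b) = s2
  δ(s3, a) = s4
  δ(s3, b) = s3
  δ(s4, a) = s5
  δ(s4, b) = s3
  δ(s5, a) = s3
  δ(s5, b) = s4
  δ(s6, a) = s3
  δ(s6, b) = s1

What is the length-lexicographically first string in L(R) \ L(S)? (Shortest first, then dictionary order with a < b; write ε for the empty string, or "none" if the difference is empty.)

The string aa is accepted by R but not by S.
No shorter string lies in the difference, and aa is the lexicographically first length-2 string in L(R) \ L(S).

aa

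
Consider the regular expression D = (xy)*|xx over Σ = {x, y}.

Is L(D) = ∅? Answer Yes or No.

No

The empty string ε matches the expression, so it belongs to L(D).
Since L(D) contains at least one string, it is not empty.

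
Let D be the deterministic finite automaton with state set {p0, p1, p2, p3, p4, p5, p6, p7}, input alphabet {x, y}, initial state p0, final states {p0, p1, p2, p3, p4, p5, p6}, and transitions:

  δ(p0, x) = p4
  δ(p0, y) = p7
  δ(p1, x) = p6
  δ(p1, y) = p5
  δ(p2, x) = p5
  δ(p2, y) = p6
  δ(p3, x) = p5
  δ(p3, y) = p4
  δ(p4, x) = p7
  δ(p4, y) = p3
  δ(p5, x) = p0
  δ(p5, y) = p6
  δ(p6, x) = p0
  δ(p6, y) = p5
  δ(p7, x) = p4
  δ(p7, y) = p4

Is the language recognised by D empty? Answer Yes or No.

No

The empty string ε is accepted: the run p0 ends in the accepting state p0.
Since at least one string is accepted, L(D) is not empty.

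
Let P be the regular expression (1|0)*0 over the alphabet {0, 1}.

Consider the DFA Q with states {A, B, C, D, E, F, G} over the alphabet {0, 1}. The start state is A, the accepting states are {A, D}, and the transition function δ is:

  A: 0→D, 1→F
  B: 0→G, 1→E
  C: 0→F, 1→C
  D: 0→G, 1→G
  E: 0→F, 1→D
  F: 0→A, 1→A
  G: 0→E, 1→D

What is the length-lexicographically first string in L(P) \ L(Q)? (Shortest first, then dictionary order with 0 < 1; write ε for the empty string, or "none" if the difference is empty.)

00

The string 00 is accepted by P but not by Q.
No shorter string lies in the difference, and 00 is the lexicographically first length-2 string in L(P) \ L(Q).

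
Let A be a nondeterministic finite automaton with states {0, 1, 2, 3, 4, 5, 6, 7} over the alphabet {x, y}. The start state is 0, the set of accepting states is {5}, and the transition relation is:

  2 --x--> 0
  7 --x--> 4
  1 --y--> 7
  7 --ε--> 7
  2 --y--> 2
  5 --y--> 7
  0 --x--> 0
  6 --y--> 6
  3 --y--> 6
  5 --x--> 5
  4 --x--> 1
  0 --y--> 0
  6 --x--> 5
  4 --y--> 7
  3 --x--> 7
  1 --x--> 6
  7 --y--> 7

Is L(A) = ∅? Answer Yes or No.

Yes

The states reachable from the start state are {0}.
None of the accepting states {5} is reachable, so no string is accepted and L(A) = ∅.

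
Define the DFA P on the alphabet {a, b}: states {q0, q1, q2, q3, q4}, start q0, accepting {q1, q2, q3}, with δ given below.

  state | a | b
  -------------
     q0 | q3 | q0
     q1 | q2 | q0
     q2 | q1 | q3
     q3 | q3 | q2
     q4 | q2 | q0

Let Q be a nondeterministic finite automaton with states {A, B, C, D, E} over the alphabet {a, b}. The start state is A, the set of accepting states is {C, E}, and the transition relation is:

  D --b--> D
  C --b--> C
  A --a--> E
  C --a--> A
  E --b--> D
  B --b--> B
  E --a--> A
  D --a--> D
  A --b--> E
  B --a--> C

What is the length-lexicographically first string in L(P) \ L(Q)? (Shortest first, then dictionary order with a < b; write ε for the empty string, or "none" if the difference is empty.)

aa

The string aa is accepted by P but not by Q.
No shorter string lies in the difference, and aa is the lexicographically first length-2 string in L(P) \ L(Q).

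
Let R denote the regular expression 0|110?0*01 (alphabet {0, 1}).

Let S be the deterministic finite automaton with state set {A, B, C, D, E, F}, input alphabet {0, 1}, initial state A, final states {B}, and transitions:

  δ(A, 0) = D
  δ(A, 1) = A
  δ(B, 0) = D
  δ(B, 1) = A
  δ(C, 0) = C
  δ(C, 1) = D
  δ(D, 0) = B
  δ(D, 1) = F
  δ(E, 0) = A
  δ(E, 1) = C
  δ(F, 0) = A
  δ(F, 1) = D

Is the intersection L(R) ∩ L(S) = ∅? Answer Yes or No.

Converting the expression R to a DFA (subset construction, then merging equivalent states) gives the minimal DFA with states {r0, r1, r2, r3, r4, r5}, start state r0, accepting states {r1} and transitions r0: 0→r1, 1→r2; r1: 0→r3, 1→r3; r2: 0→r3, 1→r4; r3: 0→r3, 1→r3; r4: 0→r5, 1→r3; r5: 0→r5, 1→r1.
Exploring the product automaton R × S from the start pair (r0, A), following both machines on each input symbol, reaches 12 state pairs: (r0, A), (r1, D), (r2, A), (r3, B), (r3, F), (r3, D), (r4, A), (r3, A), (r5, D), (r5, B), (r1, F), (r1, A).
R accepts in {r1} and S accepts in {B}; no reachable pair has both components accepting, so no string drives both machines to acceptance simultaneously and L(R) ∩ L(S) = ∅.
So no string is accepted by both, and the intersection is empty.

Yes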